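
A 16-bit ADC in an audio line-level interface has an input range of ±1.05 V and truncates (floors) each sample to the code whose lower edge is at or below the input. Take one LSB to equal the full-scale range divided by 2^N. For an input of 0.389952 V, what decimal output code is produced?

44937

Span: 1.05 V − (-1.05 V) = 2.1 V. LSB = 2.1 V / 2^16 ≈ 32.04 µV.
(V_in − V_min) × 2^16/range = (0.389952 − (-1.05)) × 65536/2.1 = 44937.473.
Floor → code = 44937.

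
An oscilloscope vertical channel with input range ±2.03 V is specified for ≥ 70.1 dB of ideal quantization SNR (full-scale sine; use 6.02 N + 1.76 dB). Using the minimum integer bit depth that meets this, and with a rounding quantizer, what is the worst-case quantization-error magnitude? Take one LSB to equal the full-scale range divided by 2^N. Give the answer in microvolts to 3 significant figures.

496 µV

Span: 2.03 V − (-2.03 V) = 4.06 V.
Required N = ⌈(70.1 − 1.76)/6.02⌉ = ⌈11.352⌉ = 12.
Step size = 4.06/4096 V = 0.99121 mV.
Max error for round-to-nearest is LSB/2 = 496 µV.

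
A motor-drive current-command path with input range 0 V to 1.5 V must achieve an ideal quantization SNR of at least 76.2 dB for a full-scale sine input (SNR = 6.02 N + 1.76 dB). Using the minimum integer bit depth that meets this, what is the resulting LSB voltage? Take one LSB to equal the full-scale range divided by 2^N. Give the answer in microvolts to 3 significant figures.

183 µV

Span = 1.5 V.
Solving 6.02 N ≥ 76.2 − 1.76: N ≥ 12.365. Round up → N = 13.
Step size = 1.5/8192 V = 183 µV.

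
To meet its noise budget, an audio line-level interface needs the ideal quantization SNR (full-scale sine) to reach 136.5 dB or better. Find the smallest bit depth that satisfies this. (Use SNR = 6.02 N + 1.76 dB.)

23 bits

Required N = ⌈(136.5 − 1.76)/6.02⌉ = ⌈22.382⌉ = 23.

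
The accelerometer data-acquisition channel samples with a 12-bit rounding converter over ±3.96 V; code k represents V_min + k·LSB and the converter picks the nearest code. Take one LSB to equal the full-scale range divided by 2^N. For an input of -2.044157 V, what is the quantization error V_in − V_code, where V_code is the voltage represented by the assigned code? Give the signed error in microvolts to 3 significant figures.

Full-scale range = 3.96 V − (-3.96 V) = 7.92 V. LSB = 7.92 V / 2^12 ≈ 1.934 mV.
(-2.044157 − (-3.96)) / LSB = 1.915843 × 4096/7.92 = 990.8198. Nearest integer: k = 991.
V_code = V_min + k × range/2^12 = -3.96 + 991 × 7.92/4096 = -2.043808594 V.
V_in − V_code = -2.044157 − (-2.043808594) = −348 µV.

−348 µV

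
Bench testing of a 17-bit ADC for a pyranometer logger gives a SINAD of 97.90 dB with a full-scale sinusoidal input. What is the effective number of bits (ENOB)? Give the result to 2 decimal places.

ENOB = (SINAD − 1.76) / 6.02 = (97.90 − 1.76) / 6.02 = 96.14 / 6.02 = 15.9701.

15.97 bits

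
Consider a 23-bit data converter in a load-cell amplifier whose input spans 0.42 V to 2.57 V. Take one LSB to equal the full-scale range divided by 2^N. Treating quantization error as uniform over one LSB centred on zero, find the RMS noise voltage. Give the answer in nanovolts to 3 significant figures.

74.0 nV

The full-scale span is 2.57 − (0.42) = 2.15 V.
One LSB is 2.15 V / 8388608 = 256.30 nV.
RMS of a uniform error over width LSB is LSB/√12 = 74.0 nV.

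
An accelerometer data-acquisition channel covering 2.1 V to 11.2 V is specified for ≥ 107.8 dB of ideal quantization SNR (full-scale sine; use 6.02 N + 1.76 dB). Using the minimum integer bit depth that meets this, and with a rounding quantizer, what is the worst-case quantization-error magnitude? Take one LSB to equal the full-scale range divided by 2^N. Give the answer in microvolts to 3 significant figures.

17.4 µV

The full-scale span is 11.2 − (2.1) = 9.1 V.
N ≥ (107.8 − 1.76)/6.02 = 17.615 → N_min = 18.
LSB = 9.1 V / 2^18 = 34.714 µV.
Half an LSB is 17.4 µV.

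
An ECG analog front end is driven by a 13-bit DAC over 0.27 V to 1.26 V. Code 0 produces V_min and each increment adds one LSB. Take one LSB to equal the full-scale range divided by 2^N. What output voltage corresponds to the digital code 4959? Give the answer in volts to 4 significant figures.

The full-scale span is 1.26 − (0.27) = 0.99 V. LSB = 0.99 V / 2^13.
V_out = 0.27 + 4959 × (0.99/8192) V
      = 0.27 + 0.599293 = 0.869293 V.

0.8693 V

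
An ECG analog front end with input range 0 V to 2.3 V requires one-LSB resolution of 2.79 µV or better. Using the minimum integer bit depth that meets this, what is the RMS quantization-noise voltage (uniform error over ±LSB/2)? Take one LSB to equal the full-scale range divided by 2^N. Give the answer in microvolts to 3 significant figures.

0.633 µV

Span = 2.3 V.
2.3 V / 2.79 µV = 824400. Since 2^19 = 524288 and 2^20 = 1048576, N = 20.
Step size = 2.3/1048576 V = 2.1935 µV.
RMS noise = LSB/√12 = 0.633 µV.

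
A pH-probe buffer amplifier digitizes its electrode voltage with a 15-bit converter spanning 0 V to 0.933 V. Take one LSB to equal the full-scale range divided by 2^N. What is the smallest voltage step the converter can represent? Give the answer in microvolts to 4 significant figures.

V_FS = 0.933 V.
2^15 = 32768 levels.
One LSB is 0.933 V / 32768 = 28.47 µV.

28.47 µV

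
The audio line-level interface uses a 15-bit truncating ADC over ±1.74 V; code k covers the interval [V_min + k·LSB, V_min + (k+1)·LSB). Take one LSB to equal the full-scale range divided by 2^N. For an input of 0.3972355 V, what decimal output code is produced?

Span: 1.74 V − (-1.74 V) = 3.48 V. LSB = 3.48 V / 2^15 ≈ 106.2 µV.
V_in − V_min = 0.3972355 − (-1.74) = 2.1372355 V.
Divide by LSB: 2.1372355 × 32768/3.48 = 20124.4060.
Truncating gives code 20124.

20124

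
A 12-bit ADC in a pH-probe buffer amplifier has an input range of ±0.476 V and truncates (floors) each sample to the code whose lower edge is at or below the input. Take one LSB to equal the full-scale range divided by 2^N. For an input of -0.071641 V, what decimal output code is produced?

1739

Span: 0.476 V − (-0.476 V) = 0.952 V. LSB = 0.952 V / 2^12 ≈ 232.4 µV.
code = ⌊(V_in − V_min)/LSB⌋ = ⌊(V_in − V_min) × 2^12 / range⌋
     = ⌊(-0.071641 − (-0.476)) × 4096 / 0.952⌋ = ⌊0.404359 × 4096/0.952⌋
     = ⌊1739.763⌋ = 1739.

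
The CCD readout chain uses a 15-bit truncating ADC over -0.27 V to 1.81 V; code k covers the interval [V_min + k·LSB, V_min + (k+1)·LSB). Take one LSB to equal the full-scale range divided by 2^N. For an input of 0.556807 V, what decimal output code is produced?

Range = 1.81 − (-0.27) = 2.08 V. LSB = 2.08 V / 2^15 ≈ 63.48 µV.
(V_in − V_min) × 2^15/range = (0.556807 − (-0.27)) × 32768/2.08 = 13025.390.
Floor → code = 13025.

13025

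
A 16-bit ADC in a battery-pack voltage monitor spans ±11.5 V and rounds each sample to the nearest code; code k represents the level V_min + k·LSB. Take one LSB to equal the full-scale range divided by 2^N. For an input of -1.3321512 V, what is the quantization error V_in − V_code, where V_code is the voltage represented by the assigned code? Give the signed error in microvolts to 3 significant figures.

+63.2 µV

Span: 11.5 V − (-11.5 V) = 23 V. LSB = 23 V / 2^16 ≈ 351.0 µV.
(-1.3321512 − (-11.5)) / LSB = 10.1678488 × 65536/23 = 28972.1800. Nearest integer: k = 28972.
Reconstructed level: -11.5 + 28972 × 23/65536 V = -1.3322143555 V.
Error = V_in − V_code = -1.3321512 − (-1.3322143555) = +63.2 µV.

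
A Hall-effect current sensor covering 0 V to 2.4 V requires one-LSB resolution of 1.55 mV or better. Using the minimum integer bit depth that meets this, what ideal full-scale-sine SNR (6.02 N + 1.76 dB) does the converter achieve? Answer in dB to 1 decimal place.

68.0 dB

V_FS = 2.4 V.
Levels needed ≥ 2.4/1.55 mV = 1548. 2^11 = 2048 suffices, so N_min = 11.
6.02(11) + 1.76 = 67.98 dB.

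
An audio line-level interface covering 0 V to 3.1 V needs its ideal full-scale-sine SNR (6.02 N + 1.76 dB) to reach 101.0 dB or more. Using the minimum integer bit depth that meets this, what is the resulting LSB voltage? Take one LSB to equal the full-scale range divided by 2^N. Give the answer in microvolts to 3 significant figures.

Span = 3.1 V.
Required N = ⌈(101.0 − 1.76)/6.02⌉ = ⌈16.485⌉ = 17.
Step size = 3.1/131072 V = 23.7 µV.

23.7 µV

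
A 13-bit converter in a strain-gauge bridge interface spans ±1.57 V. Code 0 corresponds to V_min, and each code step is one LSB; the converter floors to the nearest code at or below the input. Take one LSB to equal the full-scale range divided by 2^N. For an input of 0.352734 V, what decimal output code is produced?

5016

Span: 1.57 V − (-1.57 V) = 3.14 V. LSB = 3.14 V / 2^13 ≈ 383.3 µV.
(V_in − V_min) × 2^13/range = (0.352734 − (-1.57)) × 8192/3.14 = 5016.254.
Floor → code = 5016.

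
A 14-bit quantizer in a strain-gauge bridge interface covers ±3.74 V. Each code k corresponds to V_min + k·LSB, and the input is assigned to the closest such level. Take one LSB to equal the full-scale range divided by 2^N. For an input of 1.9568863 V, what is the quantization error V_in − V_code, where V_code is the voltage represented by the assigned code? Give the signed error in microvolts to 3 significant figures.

Full-scale range = 3.74 V − (-3.74 V) = 7.48 V. LSB = 7.48 V / 2^14 ≈ 456.5 µV.
(1.9568863 − (-3.74)) / LSB = 5.6968863 × 16384/7.48 = 12478.3135. Nearest integer: k = 12478.
V_code = V_min + k × range/2^14 = -3.74 + 12478 × 7.48/16384 = 1.9567431641 V.
e = 1.9568863 − (1.9567431641) = +143 µV.

+143 µV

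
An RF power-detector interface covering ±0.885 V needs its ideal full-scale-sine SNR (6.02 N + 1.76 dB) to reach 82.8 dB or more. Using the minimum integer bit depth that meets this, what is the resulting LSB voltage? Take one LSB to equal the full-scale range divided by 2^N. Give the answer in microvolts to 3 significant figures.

108 µV

Span: 0.885 V − (-0.885 V) = 1.77 V.
Required N = ⌈(82.8 − 1.76)/6.02⌉ = ⌈13.462⌉ = 14.
Step size = 1.77/16384 V = 108 µV.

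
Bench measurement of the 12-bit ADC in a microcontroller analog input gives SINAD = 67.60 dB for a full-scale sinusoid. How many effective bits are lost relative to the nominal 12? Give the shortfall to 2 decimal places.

N_eff = (67.60 − 1.76)/6.02 = 10.9369 bits.
Shortfall = 12 − 10.9369 = 1.0631 bits.

1.06 bits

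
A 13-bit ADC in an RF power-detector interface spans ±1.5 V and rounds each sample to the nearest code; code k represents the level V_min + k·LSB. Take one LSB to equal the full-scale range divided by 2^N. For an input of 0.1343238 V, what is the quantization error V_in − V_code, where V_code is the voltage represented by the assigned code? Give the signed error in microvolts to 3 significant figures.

Range = 1.5 − (-1.5) = 3 V. LSB = 3 V / 2^13 ≈ 366.2 µV.
(V_in − V_min)/LSB = (0.1343238 − (-1.5)) × 8192/3 = 4462.7935 → nearest code k = 4463.
V_code = -1.5 + (4463/8192) × 3 = 0.1343994141 V.
Error = V_in − V_code = 0.1343238 − (0.1343994141) = −75.6 µV.

−75.6 µV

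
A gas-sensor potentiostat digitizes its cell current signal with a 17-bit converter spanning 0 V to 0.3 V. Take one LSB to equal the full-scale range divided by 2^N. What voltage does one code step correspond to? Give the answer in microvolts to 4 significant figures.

2.289 µV

V_FS = 0.3 V.
Number of codes = 2^17 = 131072.
Step size = 0.3/131072 V = 2.289 µV.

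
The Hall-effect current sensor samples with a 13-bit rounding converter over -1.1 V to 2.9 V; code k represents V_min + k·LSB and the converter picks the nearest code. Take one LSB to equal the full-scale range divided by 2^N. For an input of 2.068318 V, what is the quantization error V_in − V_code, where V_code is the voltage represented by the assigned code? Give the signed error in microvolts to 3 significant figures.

Span: 2.9 V − (-1.1 V) = 4 V. LSB = 4 V / 2^13 ≈ 488.3 µV.
Position in LSBs: (2.068318 − (-1.1)) × 8192/4 = 6488.7153; rounding gives k = 6489.
V_code = V_min + k × range/2^13 = -1.1 + 6489 × 4/8192 = 2.068457031 V.
e = 2.068318 − (2.068457031) = −139 µV.

−139 µV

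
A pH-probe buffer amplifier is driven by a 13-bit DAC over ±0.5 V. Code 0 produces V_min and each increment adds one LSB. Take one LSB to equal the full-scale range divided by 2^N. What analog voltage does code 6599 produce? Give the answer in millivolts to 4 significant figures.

The full-scale span is 0.5 − (-0.5) = 1 V. LSB = 1 V / 2^13.
Output = V_min + (6599/8192) × range = -0.5 + 0.805542 × 1 V
      = -0.5 + 0.805542 = 0.305542 V.

305.5 mV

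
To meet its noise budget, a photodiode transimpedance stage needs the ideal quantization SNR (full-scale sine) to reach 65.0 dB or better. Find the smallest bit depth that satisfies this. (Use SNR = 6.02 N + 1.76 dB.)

N ≥ (65.0 − 1.76)/6.02 = 10.505 → N_min = 11.

11 bits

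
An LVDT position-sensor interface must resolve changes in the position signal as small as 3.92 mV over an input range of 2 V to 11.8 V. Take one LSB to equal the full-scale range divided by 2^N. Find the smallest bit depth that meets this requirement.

12 bits

Full-scale range = 11.8 V − (2 V) = 9.8 V.
Required number of levels: 9.8/3.92 mV = 2500.0; smallest N with 2^N ≥ that is 12.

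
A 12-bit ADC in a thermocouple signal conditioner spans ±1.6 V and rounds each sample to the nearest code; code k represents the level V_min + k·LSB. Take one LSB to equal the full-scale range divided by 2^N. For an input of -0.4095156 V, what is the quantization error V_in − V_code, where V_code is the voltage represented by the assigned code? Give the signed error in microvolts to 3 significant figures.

−141 µV

Range = 1.6 − (-1.6) = 3.2 V. LSB = 3.2 V / 2^12 ≈ 0.7813 mV.
(-0.4095156 − (-1.6)) / LSB = 1.1904844 × 4096/3.2 = 1523.8200. Nearest integer: k = 1524.
V_code = V_min + k × range/2^12 = -1.6 + 1524 × 3.2/4096 = -0.4093750000 V.
V_in − V_code = -0.4095156 − (-0.4093750000) = −141 µV.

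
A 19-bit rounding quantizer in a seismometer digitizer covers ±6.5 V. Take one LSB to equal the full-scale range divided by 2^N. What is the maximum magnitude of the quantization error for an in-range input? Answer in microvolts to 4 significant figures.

Range = 6.5 − (-6.5) = 13 V.
LSB = 13 V / 2^19 = 24.7955 µV.
Worst-case error for round-to-nearest is half an LSB: 12.40 µV.

12.40 µV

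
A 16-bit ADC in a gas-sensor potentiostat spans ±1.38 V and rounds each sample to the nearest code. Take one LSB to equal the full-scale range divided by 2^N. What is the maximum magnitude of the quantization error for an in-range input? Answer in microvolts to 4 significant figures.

21.06 µV

The full-scale span is 1.38 − (-1.38) = 2.76 V.
LSB = 2.76 V / 2^16 = 42.1143 µV.
Worst-case error for round-to-nearest is half an LSB: 21.06 µV.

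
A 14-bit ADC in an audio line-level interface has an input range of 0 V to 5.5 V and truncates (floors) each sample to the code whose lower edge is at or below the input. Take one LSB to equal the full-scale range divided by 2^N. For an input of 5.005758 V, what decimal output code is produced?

Range is 5.5 V. LSB = 5.5 V / 2^14 ≈ 335.7 µV.
code = ⌊(V_in − V_min)/LSB⌋ = ⌊(V_in − V_min) × 2^14 / range⌋
     = ⌊(5.005758 − (0)) × 16384 / 5.5⌋ = ⌊5.005758 × 16384/5.5⌋
     = ⌊14911.698⌋ = 14911.

14911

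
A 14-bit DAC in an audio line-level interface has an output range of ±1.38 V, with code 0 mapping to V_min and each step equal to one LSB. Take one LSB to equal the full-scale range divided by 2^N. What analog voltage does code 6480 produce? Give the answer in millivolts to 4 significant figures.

-288.4 mV

The full-scale span is 1.38 − (-1.38) = 2.76 V. LSB = 2.76 V / 2^14.
V_out = V_min + code × LSB = -1.38 V + 6480 × 2.76 V / 16384
      = -1.38 + 1.09160 = -0.288398 V.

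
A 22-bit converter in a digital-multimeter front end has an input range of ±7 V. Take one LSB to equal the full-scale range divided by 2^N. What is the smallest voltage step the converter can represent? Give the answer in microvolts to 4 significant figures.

3.338 µV

Range = 7 − (-7) = 14 V.
2^22 = 4194304 levels.
Step size = 14/4194304 V = 3.338 µV.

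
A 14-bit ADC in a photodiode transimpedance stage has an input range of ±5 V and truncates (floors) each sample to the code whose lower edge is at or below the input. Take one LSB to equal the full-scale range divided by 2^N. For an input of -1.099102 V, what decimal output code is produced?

6391

Range = 5 − (-5) = 10 V. LSB = 10 V / 2^14 ≈ 0.6104 mV.
code = ⌊(V_in − V_min)/LSB⌋ = ⌊(V_in − V_min) × 2^14 / range⌋
     = ⌊(-1.099102 − (-5)) × 16384 / 10⌋ = ⌊3.900898 × 16384/10⌋
     = ⌊6391.231⌋ = 6391.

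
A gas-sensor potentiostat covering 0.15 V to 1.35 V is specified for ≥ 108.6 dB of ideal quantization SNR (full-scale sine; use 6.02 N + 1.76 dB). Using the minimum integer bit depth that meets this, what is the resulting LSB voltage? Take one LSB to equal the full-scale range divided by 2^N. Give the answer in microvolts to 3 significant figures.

Range = 1.35 − (0.15) = 1.2 V.
Solving 6.02 N ≥ 108.6 − 1.76: N ≥ 17.748. Round up → N = 18.
LSB = 1.2 V / 2^18 = 4.58 µV.

4.58 µV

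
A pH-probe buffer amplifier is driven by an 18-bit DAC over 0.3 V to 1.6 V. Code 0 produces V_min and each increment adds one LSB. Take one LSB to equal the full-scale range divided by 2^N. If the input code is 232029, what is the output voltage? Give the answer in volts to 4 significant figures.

Span: 1.6 V − (0.3 V) = 1.3 V. LSB = 1.3 V / 2^18.
Output = V_min + (232029/262144) × range = 0.3 + 0.885120 × 1.3 V
      = 0.3 + 1.15066 = 1.45066 V.

1.451 V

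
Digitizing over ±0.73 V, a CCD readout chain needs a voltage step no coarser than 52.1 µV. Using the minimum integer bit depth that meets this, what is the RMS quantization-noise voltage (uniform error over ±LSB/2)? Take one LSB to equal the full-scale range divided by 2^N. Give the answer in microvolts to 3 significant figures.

12.9 µV

Span: 0.73 V − (-0.73 V) = 1.46 V.
Need 2^N ≥ 1.46 V / 52.1 µV = 28020 → N_min = 15.
Step size = 1.46/32768 V = 44.556 µV.
RMS noise = LSB/√12 = 12.9 µV.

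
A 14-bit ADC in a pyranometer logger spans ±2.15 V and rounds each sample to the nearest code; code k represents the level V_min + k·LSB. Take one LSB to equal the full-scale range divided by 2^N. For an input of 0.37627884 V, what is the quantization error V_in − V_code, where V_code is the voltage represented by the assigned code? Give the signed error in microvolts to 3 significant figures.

Full-scale range = 2.15 V − (-2.15 V) = 4.3 V. LSB = 4.3 V / 2^14 ≈ 262.5 µV.
Position in LSBs: (0.37627884 − (-2.15)) × 16384/4.3 = 9625.7099; rounding gives k = 9626.
V_code = V_min + k × range/2^14 = -2.15 + 9626 × 4.3/16384 = 0.37635498047 V.
e = 0.37627884 − (0.37635498047) = −76.1 µV.

−76.1 µV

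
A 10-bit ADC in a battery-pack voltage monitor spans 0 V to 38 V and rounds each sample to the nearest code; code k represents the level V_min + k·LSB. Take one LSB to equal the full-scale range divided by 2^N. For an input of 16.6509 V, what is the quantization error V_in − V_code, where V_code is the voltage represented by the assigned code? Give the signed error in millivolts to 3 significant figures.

−11.2 mV

Span = 38 V. LSB = 38 V / 2^10 ≈ 37.11 mV.
(V_in − V_min)/LSB = (16.6509 − (0)) × 1024/38 = 448.6979 → nearest code k = 449.
V_code = V_min + k × range/2^10 = 0 + 449 × 38/1024 = 16.66210938 V.
Error = V_in − V_code = 16.6509 − (16.66210938) = −11.2 mV.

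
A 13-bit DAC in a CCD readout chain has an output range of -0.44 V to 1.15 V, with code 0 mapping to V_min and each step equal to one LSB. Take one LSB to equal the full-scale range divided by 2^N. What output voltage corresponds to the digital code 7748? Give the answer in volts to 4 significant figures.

The full-scale span is 1.15 − (-0.44) = 1.59 V. LSB = 1.59 V / 2^13.
V_out = -0.44 + 7748 × (1.59/8192) V
      = -0.44 V + 1.50382 V = 1.06382 V.

1.064 V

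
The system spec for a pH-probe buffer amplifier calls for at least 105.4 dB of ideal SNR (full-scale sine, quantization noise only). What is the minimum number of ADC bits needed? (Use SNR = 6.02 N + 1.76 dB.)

18 bits

6.02 N + 1.76 ≥ 105.4 gives N ≥ 17.216, so the minimum integer is 18.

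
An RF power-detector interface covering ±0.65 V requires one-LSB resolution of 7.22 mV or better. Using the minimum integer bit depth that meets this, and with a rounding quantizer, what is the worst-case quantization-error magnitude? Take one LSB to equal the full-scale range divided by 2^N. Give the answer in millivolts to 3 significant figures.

Full-scale range = 0.65 V − (-0.65 V) = 1.3 V.
1.3 V / 7.22 mV = 180.1. Since 2^7 = 128 and 2^8 = 256, N = 8.
One LSB is 1.3 V / 256 = 5.0781 mV.
Half an LSB is 2.54 mV.

2.54 mV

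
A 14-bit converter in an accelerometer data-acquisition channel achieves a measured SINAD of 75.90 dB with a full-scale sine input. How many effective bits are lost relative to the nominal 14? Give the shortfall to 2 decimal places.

Effective bits = (75.90 − 1.76)/6.02 = 12.3156.
Shortfall = 14 − 12.3156 = 1.6844 bits.

1.68 bits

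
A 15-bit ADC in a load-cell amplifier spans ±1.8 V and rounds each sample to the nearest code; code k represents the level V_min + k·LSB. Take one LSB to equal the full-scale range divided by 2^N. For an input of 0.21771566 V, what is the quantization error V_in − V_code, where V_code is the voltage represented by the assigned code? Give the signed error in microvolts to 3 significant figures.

Full-scale range = 1.8 V − (-1.8 V) = 3.6 V. LSB = 3.6 V / 2^15 ≈ 109.9 µV.
(0.21771566 − (-1.8)) / LSB = 2.01771566 × 32768/3.6 = 18365.6963. Nearest integer: k = 18366.
Reconstructed level: -1.8 + 18366 × 3.6/32768 V = 0.21774902344 V.
Error = V_in − V_code = 0.21771566 − (0.21774902344) = −33.4 µV.

−33.4 µV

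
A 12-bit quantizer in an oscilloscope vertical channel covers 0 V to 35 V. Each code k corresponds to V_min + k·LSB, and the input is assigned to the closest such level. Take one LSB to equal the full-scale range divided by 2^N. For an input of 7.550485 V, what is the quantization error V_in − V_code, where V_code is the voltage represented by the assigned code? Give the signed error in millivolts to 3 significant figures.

−3.23 mV

Range is 35 V. LSB = 35 V / 2^12 ≈ 8.545 mV.
(7.550485 − (0)) / LSB = 7.550485 × 4096/35 = 883.6225. Nearest integer: k = 884.
V_code = V_min + k × range/2^12 = 0 + 884 × 35/4096 = 7.553710938 V.
Error = V_in − V_code = 7.550485 − (7.553710938) = −3.23 mV.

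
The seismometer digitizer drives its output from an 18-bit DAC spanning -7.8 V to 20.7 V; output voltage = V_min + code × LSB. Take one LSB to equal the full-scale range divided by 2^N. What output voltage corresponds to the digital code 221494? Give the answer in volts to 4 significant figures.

16.28 V

Range = 20.7 − (-7.8) = 28.5 V. LSB = 28.5 V / 2^18.
Output = V_min + (221494/262144) × range = -7.8 + 0.844933 × 28.5 V
      = -7.8 V + 24.0806 V = 16.2806 V.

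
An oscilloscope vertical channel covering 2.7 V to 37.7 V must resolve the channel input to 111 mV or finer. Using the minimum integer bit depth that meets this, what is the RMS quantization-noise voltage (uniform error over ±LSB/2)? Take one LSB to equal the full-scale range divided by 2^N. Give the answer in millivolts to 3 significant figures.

19.7 mV

Full-scale range = 37.7 V − (2.7 V) = 35 V.
Required number of levels: 35/111 mV = 315.32; smallest N with 2^N ≥ that is 9.
Step size = 35/512 V = 68.359 mV.
RMS noise = LSB/√12 = 19.7 mV.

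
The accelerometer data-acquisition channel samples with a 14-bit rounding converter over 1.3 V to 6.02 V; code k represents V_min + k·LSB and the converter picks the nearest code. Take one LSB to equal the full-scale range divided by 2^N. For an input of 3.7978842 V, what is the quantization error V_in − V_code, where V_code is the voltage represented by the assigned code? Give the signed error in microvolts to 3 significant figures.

Full-scale range = 6.02 V − (1.3 V) = 4.72 V. LSB = 4.72 V / 2^14 ≈ 288.1 µV.
(V_in − V_min)/LSB = (3.7978842 − (1.3)) × 16384/4.72 = 8670.6218 → nearest code k = 8671.
Reconstructed level: 1.3 + 8671 × 4.72/16384 V = 3.7979931641 V.
Error = V_in − V_code = 3.7978842 − (3.7979931641) = −109 µV.

−109 µV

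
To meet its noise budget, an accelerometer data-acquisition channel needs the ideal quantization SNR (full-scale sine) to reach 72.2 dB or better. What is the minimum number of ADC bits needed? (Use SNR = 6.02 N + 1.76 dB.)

N ≥ (72.2 − 1.76)/6.02 = 11.701 → N_min = 12.

12 bits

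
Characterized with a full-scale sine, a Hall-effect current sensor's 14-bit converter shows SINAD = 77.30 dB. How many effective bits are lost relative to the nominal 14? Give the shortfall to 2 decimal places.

1.45 bits

N_eff = (77.30 − 1.76)/6.02 = 12.5482 bits.
Lost resolution: 14 − 12.5482 = 1.4518 bits.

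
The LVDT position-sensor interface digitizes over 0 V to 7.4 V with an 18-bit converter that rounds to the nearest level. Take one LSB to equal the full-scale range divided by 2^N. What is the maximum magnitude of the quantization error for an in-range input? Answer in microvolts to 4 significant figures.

14.11 µV

Full-scale range = 7.4 V.
LSB = 7.4 V ÷ 2^18 = 7.4/262144 V = 28.2288 µV.
Worst-case error for round-to-nearest is half an LSB: 14.11 µV.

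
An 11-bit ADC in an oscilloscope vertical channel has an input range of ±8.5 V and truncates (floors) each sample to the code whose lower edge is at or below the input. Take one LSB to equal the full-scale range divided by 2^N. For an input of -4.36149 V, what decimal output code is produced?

The full-scale span is 8.5 − (-8.5) = 17 V. LSB = 17 V / 2^11 ≈ 8.301 mV.
code = ⌊(V_in − V_min)/LSB⌋ = ⌊(V_in − V_min) × 2^11 / range⌋
     = ⌊(-4.36149 − (-8.5)) × 2048 / 17⌋ = ⌊4.13851 × 2048/17⌋
     = ⌊498.569⌋ = 498.

498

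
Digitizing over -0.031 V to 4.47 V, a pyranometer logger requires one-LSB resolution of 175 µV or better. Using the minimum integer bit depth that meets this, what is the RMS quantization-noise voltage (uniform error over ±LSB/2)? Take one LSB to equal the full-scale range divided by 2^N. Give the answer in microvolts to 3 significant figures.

Range = 4.47 − (-0.031) = 4.501 V.
Levels needed ≥ 4.501/175 µV = 25720. 2^15 = 32768 suffices, so N_min = 15.
LSB = 4.501 V / 2^15 = 137.36 µV.
σ_q = LSB/√12 = 137.36 µV/3.4641 = 39.7 µV.

39.7 µV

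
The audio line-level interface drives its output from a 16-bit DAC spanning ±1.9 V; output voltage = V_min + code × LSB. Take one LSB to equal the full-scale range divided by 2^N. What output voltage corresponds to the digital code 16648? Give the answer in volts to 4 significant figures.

-0.9347 V

The full-scale span is 1.9 − (-1.9) = 3.8 V. LSB = 3.8 V / 2^16.
V_out = -1.9 + 16648 × (3.8/65536) V
      = -1.9 V + 0.965308 V = -0.934692 V.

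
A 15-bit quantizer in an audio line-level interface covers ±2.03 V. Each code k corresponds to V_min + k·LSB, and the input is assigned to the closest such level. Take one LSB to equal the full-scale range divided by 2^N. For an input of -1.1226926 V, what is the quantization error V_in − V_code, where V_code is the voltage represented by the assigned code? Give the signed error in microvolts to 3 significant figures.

−22.3 µV

Range = 2.03 − (-2.03) = 4.06 V. LSB = 4.06 V / 2^15 ≈ 123.9 µV.
(-1.1226926 − (-2.03)) / LSB = 0.9073074 × 32768/4.06 = 7322.8199. Nearest integer: k = 7323.
Reconstructed level: -2.03 + 7323 × 4.06/32768 V = -1.1226702881 V.
V_in − V_code = -1.1226926 − (-1.1226702881) = −22.3 µV.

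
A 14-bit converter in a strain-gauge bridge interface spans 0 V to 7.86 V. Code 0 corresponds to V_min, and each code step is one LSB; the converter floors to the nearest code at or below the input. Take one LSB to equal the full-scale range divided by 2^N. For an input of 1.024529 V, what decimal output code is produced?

Full-scale range = 7.86 V. LSB = 7.86 V / 2^14 ≈ 479.7 µV.
V_in − V_min = 1.024529 − (0) = 1.024529 V.
Divide by LSB: 1.024529 × 16384/7.86 = 2135.6085.
Truncating gives code 2135.

2135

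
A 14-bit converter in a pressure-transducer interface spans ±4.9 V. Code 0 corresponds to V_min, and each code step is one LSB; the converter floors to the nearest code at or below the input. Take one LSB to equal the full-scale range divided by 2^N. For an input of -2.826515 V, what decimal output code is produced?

Full-scale range = 4.9 V − (-4.9 V) = 9.8 V. LSB = 9.8 V / 2^14 ≈ 0.5981 mV.
code = ⌊(V_in − V_min)/LSB⌋ = ⌊(V_in − V_min) × 2^14 / range⌋
     = ⌊(-2.826515 − (-4.9)) × 16384 / 9.8⌋ = ⌊2.073485 × 16384/9.8⌋
     = ⌊3466.528⌋ = 3466.

3466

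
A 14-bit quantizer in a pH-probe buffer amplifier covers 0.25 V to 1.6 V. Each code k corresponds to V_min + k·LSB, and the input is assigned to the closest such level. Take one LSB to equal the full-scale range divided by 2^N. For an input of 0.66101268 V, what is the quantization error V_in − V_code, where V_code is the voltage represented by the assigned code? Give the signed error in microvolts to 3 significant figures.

Span: 1.6 V − (0.25 V) = 1.35 V. LSB = 1.35 V / 2^14 ≈ 82.40 µV.
(V_in − V_min)/LSB = (0.66101268 − (0.25)) × 16384/1.35 = 4988.1717 → nearest code k = 4988.
V_code = V_min + k × range/2^14 = 0.25 + 4988 × 1.35/16384 = 0.66099853516 V.
V_in − V_code = 0.66101268 − (0.66099853516) = +14.1 µV.

+14.1 µV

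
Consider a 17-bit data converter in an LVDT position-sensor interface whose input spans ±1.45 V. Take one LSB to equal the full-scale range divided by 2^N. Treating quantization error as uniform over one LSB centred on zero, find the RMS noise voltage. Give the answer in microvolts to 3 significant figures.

6.39 µV

Full-scale range = 1.45 V − (-1.45 V) = 2.9 V.
One LSB is 2.9 V / 131072 = 22.125 µV.
RMS of a uniform error over width LSB is LSB/√12 = 6.39 µV.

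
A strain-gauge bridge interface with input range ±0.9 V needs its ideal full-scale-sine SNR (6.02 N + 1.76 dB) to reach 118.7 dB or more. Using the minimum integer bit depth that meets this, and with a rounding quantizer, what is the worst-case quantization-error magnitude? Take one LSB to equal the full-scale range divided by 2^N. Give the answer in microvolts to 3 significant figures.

0.858 µV

The full-scale span is 0.9 − (-0.9) = 1.8 V.
N ≥ (118.7 − 1.76)/6.02 = 19.425 → N_min = 20.
One LSB is 1.8 V / 1048576 = 1.7166 µV.
Half an LSB is 0.858 µV.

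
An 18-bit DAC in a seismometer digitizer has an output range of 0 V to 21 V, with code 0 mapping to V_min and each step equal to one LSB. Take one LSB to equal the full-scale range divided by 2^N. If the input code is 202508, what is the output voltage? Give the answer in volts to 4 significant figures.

Span = 21 V. LSB = 21 V / 2^18.
Output = V_min + (202508/262144) × range = 0 + 0.772507 × 21 V
      = 0 V + 16.2226 V = 16.2226 V.

16.22 V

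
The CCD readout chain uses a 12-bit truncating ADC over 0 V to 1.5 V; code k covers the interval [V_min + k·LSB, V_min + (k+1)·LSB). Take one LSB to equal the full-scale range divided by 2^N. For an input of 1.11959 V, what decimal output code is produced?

Span = 1.5 V. LSB = 1.5 V / 2^12 ≈ 366.2 µV.
code = ⌊(V_in − V_min)/LSB⌋ = ⌊(V_in − V_min) × 2^12 / range⌋
     = ⌊(1.11959 − (0)) × 4096 / 1.5⌋ = ⌊1.11959 × 4096/1.5⌋
     = ⌊3057.227⌋ = 3057.

3057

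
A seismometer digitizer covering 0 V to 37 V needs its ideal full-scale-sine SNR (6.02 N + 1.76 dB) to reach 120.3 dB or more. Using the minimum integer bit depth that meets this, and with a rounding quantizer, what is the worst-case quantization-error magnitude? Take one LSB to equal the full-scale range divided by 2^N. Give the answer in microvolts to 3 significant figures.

17.6 µV

V_FS = 37 V.
6.02 N + 1.76 ≥ 120.3 gives N ≥ 19.691, so the minimum integer is 20.
One LSB is 37 V / 1048576 = 35.286 µV.
Max error for round-to-nearest is LSB/2 = 17.6 µV.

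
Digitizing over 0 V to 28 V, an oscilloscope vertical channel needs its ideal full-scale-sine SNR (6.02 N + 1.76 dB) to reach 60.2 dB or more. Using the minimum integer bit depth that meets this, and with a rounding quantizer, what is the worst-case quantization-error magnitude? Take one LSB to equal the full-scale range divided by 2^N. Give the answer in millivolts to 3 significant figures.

Span = 28 V.
Solving 6.02 N ≥ 60.2 − 1.76: N ≥ 9.708. Round up → N = 10.
LSB = 28 V / 2^10 = 27.344 mV.
|e|_max = LSB/2 = 13.7 mV.

13.7 mV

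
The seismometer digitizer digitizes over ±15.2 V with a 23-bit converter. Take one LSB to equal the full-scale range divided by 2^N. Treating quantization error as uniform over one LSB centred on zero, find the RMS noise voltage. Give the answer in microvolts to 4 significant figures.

Range = 15.2 − (-15.2) = 30.4 V.
One LSB is 30.4 V / 8388608 = 3.62396 µV.
σ_q = LSB/√12 = 3.62396 µV/3.4641 = 1.046 µV.

1.046 µV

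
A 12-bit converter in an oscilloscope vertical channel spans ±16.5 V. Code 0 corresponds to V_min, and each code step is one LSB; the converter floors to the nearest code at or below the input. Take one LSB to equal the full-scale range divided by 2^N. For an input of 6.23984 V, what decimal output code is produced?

2822

The full-scale span is 16.5 − (-16.5) = 33 V. LSB = 33 V / 2^12 ≈ 8.057 mV.
(V_in − V_min) × 2^12/range = (6.23984 − (-16.5)) × 4096/33 = 2822.497.
Floor → code = 2822.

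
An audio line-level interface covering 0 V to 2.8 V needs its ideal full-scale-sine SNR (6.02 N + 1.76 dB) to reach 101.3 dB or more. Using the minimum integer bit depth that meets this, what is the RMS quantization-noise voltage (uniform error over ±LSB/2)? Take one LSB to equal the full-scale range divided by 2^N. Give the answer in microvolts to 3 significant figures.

V_FS = 2.8 V.
Solving 6.02 N ≥ 101.3 − 1.76: N ≥ 16.535. Round up → N = 17.
One LSB is 2.8 V / 131072 = 21.362 µV.
V_rms = LSB/√12 = 6.17 µV.

6.17 µV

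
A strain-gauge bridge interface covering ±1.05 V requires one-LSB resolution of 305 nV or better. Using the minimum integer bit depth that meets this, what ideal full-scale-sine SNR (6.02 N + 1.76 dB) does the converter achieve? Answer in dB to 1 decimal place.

140.2 dB

Range = 1.05 − (-1.05) = 2.1 V.
2.1 V / 305 nV = 6.885e6. Since 2^22 = 4194304 and 2^23 = 8388608, N = 23.
Ideal SNR at N = 23: 6.02·23 + 1.76 = 140.2 dB.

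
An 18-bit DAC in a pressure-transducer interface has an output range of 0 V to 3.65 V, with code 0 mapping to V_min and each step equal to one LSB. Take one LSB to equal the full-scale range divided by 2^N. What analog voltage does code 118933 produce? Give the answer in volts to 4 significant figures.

1.656 V

V_FS = 3.65 V. LSB = 3.65 V / 2^18.
Output = V_min + (118933/262144) × range = 0 + 0.453693 × 3.65 V
      = 0 + 1.65598 = 1.65598 V.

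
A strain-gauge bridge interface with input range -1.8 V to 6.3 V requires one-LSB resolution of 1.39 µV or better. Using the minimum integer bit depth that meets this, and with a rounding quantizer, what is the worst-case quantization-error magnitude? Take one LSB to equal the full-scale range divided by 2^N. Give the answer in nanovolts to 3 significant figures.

Span: 6.3 V − (-1.8 V) = 8.1 V.
8.1 V / 1.39 µV = 5.827e6. Since 2^22 = 4194304 and 2^23 = 8388608, N = 23.
LSB = 8.1 V ÷ 2^23 = 8.1/8388608 V = 0.96560 µV.
|e|_max = LSB/2 = 483 nV.

483 nV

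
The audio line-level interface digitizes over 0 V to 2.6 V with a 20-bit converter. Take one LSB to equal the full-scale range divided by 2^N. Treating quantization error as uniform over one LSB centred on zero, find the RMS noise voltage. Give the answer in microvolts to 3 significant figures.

V_FS = 2.6 V.
LSB = 2.6 V / 2^20 = 2.4796 µV.
RMS of a uniform error over width LSB is LSB/√12 = 0.716 µV.

0.716 µV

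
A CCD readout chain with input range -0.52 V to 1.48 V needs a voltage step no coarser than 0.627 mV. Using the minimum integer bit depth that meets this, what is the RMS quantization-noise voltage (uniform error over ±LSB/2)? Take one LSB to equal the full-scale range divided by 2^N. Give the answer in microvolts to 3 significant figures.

Range = 1.48 − (-0.52) = 2 V.
Levels needed ≥ 2/0.627 mV = 3190. 2^12 = 4096 suffices, so N_min = 12.
LSB = 2 V / 2^12 = 488.28 µV.
RMS noise = LSB/√12 = 141 µV.

141 µV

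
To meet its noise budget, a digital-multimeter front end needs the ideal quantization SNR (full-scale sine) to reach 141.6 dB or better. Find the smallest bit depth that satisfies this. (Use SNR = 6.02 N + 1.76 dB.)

24 bits

Required N = ⌈(141.6 − 1.76)/6.02⌉ = ⌈23.229⌉ = 24.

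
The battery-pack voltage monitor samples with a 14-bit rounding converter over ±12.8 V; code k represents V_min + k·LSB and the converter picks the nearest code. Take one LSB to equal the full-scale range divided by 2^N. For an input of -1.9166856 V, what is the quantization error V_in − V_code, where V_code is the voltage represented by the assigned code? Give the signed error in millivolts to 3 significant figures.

+0.502 mV

Full-scale range = 12.8 V − (-12.8 V) = 25.6 V. LSB = 25.6 V / 2^14 ≈ 1.563 mV.
(V_in − V_min)/LSB = (-1.9166856 − (-12.8)) × 16384/25.6 = 6965.3212 → nearest code k = 6965.
Reconstructed level: -12.8 + 6965 × 25.6/16384 V = -1.9171875000 V.
Error = V_in − V_code = -1.9166856 − (-1.9171875000) = +0.502 mV.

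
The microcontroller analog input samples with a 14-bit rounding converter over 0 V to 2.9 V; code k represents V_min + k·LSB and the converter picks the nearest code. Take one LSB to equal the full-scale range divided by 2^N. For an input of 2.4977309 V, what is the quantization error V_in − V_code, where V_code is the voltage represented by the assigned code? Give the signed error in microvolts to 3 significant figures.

Full-scale range = 2.9 V. LSB = 2.9 V / 2^14 ≈ 177.0 µV.
(V_in − V_min)/LSB = (2.4977309 − (0)) × 16384/2.9 = 14111.3183 → nearest code k = 14111.
V_code = 0 + (14111/16384) × 2.9 = 2.4976745605 V.
V_in − V_code = 2.4977309 − (2.4976745605) = +56.3 µV.

+56.3 µV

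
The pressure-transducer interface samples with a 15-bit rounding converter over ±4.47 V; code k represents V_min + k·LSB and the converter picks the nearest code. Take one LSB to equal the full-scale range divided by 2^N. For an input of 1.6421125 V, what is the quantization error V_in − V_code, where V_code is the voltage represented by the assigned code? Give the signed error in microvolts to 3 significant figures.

−34.1 µV

Span: 4.47 V − (-4.47 V) = 8.94 V. LSB = 8.94 V / 2^15 ≈ 272.8 µV.
(1.6421125 − (-4.47)) / LSB = 6.1121125 × 32768/8.94 = 22402.8750. Nearest integer: k = 22403.
V_code = -4.47 + (22403/32768) × 8.94 = 1.6421466064 V.
V_in − V_code = 1.6421125 − (1.6421466064) = −34.1 µV.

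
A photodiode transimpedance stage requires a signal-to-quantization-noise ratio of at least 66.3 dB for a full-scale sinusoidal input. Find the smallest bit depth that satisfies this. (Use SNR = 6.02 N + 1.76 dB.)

6.02 N + 1.76 ≥ 66.3 gives N ≥ 10.721, so the minimum integer is 11.

11 bits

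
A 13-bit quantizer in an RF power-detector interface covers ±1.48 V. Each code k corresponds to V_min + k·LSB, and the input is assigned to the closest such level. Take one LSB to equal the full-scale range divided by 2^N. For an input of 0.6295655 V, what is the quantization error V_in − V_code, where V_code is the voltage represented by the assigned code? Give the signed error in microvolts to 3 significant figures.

+132 µV

Full-scale range = 1.48 V − (-1.48 V) = 2.96 V. LSB = 2.96 V / 2^13 ≈ 361.3 µV.
Position in LSBs: (0.6295655 − (-1.48)) × 8192/2.96 = 5838.3651; rounding gives k = 5838.
V_code = V_min + k × range/2^13 = -1.48 + 5838 × 2.96/8192 = 0.6294335938 V.
V_in − V_code = 0.6295655 − (0.6294335938) = +132 µV.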